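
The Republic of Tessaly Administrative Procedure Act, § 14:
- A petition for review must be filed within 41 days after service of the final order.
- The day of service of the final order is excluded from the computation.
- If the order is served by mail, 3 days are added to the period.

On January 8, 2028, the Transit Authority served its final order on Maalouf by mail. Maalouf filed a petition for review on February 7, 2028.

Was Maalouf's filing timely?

Yes

41 days after January 8, 2028 is February 18, 2028.
Service was by mail, adding 3 days: February 18, 2028 + 3 days = February 21, 2028.
The deadline is February 21, 2028; the filing on February 7, 2028 is on or before that date.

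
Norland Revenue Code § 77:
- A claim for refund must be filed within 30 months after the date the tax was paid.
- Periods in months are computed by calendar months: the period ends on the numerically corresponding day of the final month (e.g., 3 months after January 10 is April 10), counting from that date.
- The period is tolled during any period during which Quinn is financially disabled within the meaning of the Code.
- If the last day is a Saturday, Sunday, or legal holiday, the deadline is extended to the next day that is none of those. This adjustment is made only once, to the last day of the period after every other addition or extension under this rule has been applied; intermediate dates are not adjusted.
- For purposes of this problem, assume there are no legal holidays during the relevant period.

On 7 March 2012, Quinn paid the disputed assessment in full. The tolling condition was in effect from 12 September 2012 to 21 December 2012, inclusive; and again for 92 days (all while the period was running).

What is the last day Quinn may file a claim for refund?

March 19, 2015

30 months after 7 March 2012 is September 7, 2014.
From September 12, 2012 through December 21, 2012 inclusive is 101 days; tolling adds 101 days: September 7, 2014 + 101 days = December 17, 2014.
Tolling adds 92 days: December 17, 2014 + 92 days = March 19, 2015.
March 19, 2015 is a Thursday and not a legal holiday, so no extension applies.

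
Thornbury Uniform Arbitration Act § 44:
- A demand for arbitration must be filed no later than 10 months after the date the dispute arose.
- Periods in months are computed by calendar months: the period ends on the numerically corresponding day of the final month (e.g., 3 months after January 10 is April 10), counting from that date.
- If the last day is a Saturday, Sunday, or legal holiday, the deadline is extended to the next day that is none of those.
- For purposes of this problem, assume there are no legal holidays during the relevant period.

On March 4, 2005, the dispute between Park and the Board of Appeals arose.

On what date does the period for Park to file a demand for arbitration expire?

10 months after March 4, 2005 is January 4, 2006.
January 4, 2006 is a Wednesday and not a legal holiday, so no extension applies.

January 4, 2006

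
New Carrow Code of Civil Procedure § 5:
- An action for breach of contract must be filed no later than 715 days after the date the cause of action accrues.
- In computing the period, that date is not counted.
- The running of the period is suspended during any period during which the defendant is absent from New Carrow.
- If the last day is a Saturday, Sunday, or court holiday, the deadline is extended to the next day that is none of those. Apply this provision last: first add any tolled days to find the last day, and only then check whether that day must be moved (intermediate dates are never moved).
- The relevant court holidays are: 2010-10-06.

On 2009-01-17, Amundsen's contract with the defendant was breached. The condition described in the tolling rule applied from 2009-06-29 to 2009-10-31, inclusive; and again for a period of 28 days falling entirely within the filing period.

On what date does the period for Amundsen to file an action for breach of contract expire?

715 days after 2009-01-17 is January 2, 2011.
From June 29, 2009 through October 31, 2009 inclusive is 125 days; tolling adds 125 days: January 2, 2011 + 125 days = May 7, 2011.
Tolling adds 28 days: May 7, 2011 + 28 days = June 4, 2011.
June 4, 2011 is Saturday; June 5, 2011 is Sunday. The next qualifying day is June 6, 2011.

June 6, 2011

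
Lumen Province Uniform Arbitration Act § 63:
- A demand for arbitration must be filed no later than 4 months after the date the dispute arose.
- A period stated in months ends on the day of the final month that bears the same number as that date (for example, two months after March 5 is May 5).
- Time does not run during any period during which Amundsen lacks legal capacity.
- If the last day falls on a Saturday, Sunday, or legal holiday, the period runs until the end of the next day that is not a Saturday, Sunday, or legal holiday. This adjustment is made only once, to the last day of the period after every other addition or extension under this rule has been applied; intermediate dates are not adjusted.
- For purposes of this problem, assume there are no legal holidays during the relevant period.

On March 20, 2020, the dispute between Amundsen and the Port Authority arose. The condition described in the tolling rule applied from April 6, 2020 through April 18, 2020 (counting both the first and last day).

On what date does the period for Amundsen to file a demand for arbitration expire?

4 months after March 20, 2020 is July 20, 2020.
From April 6, 2020 through April 18, 2020 inclusive is 13 days; tolling adds 13 days: July 20, 2020 + 13 days = August 2, 2020.
August 2, 2020 is Sunday. The next qualifying day is August 3, 2020.

August 3, 2020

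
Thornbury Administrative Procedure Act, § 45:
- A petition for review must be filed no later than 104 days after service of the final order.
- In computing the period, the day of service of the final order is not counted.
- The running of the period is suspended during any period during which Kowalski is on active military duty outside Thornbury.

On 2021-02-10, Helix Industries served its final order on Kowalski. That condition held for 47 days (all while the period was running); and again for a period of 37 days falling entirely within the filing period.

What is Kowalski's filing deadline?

August 17, 2021

104 days after 2021-02-10 is May 25, 2021.
Tolling adds 47 days: May 25, 2021 + 47 days = July 11, 2021.
Tolling adds 37 days: July 11, 2021 + 37 days = August 17, 2021.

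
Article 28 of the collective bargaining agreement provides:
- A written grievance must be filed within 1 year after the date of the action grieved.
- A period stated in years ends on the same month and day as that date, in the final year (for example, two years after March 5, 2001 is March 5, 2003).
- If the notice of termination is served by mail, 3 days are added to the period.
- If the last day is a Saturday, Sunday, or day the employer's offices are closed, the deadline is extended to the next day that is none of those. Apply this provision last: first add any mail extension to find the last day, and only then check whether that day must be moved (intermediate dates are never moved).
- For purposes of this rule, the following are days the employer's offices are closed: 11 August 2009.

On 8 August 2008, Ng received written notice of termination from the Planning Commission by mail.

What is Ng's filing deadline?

1 year after 8 August 2008 is August 8, 2009.
Service was by mail, adding 3 days: August 8, 2009 + 3 days = August 11, 2009.
August 11, 2009 is a listed holiday. The next qualifying day is August 12, 2009.

August 12, 2009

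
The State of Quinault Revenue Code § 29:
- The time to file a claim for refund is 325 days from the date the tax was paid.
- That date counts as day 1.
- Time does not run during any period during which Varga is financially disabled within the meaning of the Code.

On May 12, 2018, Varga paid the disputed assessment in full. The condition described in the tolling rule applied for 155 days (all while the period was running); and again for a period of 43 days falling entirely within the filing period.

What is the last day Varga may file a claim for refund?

Counting May 12, 2018 as day 1, day 325 is April 1, 2019.
Tolling adds 155 days: April 1, 2019 + 155 days = September 3, 2019.
Tolling adds 43 days: September 3, 2019 + 43 days = October 16, 2019.

October 16, 2019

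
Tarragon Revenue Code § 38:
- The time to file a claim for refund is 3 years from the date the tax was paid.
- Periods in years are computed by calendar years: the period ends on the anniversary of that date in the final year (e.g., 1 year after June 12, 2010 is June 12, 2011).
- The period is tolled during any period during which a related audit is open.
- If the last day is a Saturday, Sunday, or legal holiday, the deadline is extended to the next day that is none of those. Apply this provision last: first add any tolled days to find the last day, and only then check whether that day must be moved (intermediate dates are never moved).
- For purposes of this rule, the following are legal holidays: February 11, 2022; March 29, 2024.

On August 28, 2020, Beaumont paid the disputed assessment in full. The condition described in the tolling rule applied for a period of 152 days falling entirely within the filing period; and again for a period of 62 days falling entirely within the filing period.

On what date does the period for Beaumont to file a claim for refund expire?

April 1, 2024

3 years after August 28, 2020 is August 28, 2023.
Tolling adds 152 days: August 28, 2023 + 152 days = January 27, 2024.
Tolling adds 62 days: January 27, 2024 + 62 days = March 29, 2024.
March 29, 2024 is a listed holiday; March 30, 2024 is Saturday; March 31, 2024 is Sunday. The next qualifying day is April 1, 2024.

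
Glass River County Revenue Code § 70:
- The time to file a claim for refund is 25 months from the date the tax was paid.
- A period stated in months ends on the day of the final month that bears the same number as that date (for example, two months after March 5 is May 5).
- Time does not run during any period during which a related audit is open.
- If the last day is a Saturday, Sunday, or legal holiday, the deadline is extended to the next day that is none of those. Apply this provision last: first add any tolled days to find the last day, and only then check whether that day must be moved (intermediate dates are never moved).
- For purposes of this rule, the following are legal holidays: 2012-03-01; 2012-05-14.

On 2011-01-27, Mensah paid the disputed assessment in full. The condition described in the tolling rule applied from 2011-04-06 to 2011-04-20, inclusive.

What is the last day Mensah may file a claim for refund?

25 months after 2011-01-27 is February 27, 2013.
From April 6, 2011 through April 20, 2011 inclusive is 15 days; tolling adds 15 days: February 27, 2013 + 15 days = March 14, 2013.
March 14, 2013 is a Thursday and not a legal holiday, so no extension applies.

March 14, 2013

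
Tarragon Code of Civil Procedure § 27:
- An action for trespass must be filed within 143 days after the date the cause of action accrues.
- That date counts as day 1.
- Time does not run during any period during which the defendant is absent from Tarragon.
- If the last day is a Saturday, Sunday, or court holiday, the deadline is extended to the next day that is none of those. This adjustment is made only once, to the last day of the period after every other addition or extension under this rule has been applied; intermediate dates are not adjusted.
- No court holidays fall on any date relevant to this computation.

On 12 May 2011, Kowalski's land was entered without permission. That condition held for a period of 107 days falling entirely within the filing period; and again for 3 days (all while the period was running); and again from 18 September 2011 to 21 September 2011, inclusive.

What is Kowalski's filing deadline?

January 23, 2012

Counting 12 May 2011 as day 1, day 143 is October 1, 2011.
Tolling adds 107 days: October 1, 2011 + 107 days = January 16, 2012.
Tolling adds 3 days: January 16, 2012 + 3 days = January 19, 2012.
From September 18, 2011 through September 21, 2011 inclusive is 4 days; tolling adds 4 days: January 19, 2012 + 4 days = January 23, 2012.
January 23, 2012 is a Monday and not a court holiday, so no extension applies.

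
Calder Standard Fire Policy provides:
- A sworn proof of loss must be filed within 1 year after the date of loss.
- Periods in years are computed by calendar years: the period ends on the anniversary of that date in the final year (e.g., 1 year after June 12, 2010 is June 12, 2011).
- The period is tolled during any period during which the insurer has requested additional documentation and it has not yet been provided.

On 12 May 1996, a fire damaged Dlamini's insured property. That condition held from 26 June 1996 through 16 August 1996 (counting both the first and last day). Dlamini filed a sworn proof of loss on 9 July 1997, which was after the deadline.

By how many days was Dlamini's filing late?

6 days

1 year after 12 May 1996 is May 12, 1997.
From June 26, 1996 through August 16, 1996 inclusive is 52 days; tolling adds 52 days: May 12, 1997 + 52 days = July 3, 1997.
The deadline is July 3, 1997; from July 3, 1997 to July 9, 1997 is 6 days.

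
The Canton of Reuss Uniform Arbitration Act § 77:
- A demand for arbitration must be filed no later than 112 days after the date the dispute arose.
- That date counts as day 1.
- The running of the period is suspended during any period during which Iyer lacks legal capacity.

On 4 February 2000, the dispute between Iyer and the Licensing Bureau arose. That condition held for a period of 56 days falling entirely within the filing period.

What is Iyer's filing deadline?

July 20, 2000

Counting 4 February 2000 as day 1, day 112 is May 25, 2000.
Tolling adds 56 days: May 25, 2000 + 56 days = July 20, 2000.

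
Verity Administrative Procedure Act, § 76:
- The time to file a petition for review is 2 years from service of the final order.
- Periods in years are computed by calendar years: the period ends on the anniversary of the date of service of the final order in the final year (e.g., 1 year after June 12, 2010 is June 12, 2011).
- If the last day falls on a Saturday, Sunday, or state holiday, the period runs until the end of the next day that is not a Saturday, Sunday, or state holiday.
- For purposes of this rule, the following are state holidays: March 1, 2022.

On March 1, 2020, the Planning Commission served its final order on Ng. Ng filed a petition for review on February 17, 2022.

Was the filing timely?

Yes

2 years after March 1, 2020 is March 1, 2022.
March 1, 2022 is a listed holiday. The next qualifying day is March 2, 2022.
The deadline is March 2, 2022; the filing on February 17, 2022 is on or before that date.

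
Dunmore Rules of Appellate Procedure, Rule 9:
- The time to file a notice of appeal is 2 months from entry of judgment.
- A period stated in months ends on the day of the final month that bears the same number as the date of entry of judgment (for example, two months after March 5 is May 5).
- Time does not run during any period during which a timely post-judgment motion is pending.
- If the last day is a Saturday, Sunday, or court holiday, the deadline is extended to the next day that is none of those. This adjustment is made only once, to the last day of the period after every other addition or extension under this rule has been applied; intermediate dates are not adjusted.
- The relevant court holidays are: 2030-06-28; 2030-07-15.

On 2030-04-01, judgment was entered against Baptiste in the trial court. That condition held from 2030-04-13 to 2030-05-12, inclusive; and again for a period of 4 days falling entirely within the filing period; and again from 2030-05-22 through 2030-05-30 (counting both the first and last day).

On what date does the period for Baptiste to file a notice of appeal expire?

July 16, 2030

2 months after 2030-04-01 is June 1, 2030.
From April 13, 2030 through May 12, 2030 inclusive is 30 days; tolling adds 30 days: June 1, 2030 + 30 days = July 1, 2030.
Tolling adds 4 days: July 1, 2030 + 4 days = July 5, 2030.
From May 22, 2030 through May 30, 2030 inclusive is 9 days; tolling adds 9 days: July 5, 2030 + 9 days = July 14, 2030.
July 14, 2030 is Sunday; July 15, 2030 is a listed holiday. The next qualifying day is July 16, 2030.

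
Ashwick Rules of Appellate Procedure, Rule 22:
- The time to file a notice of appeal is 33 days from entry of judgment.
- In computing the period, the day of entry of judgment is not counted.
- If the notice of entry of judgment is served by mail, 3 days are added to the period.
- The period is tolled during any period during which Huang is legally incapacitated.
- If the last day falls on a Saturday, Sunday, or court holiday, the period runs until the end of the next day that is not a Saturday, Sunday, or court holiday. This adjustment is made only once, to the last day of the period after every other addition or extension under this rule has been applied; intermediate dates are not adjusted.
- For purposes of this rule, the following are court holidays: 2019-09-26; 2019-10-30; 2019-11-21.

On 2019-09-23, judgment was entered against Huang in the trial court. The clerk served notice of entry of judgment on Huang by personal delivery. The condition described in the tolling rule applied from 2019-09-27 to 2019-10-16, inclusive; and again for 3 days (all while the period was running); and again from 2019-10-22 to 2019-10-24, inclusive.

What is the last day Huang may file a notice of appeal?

33 days after 2019-09-23 is October 26, 2019.
Service was not by mail, so no mail extension applies.
From September 27, 2019 through October 16, 2019 inclusive is 20 days; tolling adds 20 days: October 26, 2019 + 20 days = November 15, 2019.
Tolling adds 3 days: November 15, 2019 + 3 days = November 18, 2019.
From October 22, 2019 through October 24, 2019 inclusive is 3 days; tolling adds 3 days: November 18, 2019 + 3 days = November 21, 2019.
November 21, 2019 is a listed holiday. The next qualifying day is November 22, 2019.

November 22, 2019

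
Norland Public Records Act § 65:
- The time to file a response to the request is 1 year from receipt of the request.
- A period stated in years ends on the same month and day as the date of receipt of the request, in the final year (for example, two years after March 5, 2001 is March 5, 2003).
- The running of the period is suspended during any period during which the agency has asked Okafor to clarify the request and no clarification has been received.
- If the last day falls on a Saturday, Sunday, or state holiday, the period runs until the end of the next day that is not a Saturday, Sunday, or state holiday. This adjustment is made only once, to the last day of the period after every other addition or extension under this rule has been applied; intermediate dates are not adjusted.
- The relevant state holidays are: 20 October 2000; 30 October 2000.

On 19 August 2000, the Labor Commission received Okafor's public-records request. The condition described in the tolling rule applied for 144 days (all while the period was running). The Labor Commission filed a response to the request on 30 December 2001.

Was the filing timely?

1 year after 19 August 2000 is August 19, 2001.
Tolling adds 144 days: August 19, 2001 + 144 days = January 10, 2002.
January 10, 2002 is a Thursday and not a state holiday, so no extension applies.
The deadline is January 10, 2002; the filing on December 30, 2001 is on or before that date.

Yes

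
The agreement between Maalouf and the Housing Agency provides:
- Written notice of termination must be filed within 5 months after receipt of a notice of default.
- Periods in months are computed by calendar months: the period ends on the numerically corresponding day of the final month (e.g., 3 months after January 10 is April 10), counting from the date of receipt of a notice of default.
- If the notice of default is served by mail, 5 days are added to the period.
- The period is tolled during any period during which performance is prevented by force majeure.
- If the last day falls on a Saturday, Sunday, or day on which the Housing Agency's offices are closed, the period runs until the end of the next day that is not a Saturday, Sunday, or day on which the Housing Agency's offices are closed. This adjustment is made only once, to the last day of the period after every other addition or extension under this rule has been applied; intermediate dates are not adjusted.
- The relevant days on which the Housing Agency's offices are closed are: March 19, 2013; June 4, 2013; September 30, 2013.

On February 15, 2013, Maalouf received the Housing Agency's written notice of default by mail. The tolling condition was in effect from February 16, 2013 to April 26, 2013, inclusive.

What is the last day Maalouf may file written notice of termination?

5 months after February 15, 2013 is July 15, 2013.
Service was by mail, adding 5 days: July 15, 2013 + 5 days = July 20, 2013.
From February 16, 2013 through April 26, 2013 inclusive is 70 days; tolling adds 70 days: July 20, 2013 + 70 days = September 28, 2013.
September 28, 2013 is Saturday; September 29, 2013 is Sunday; September 30, 2013 is a listed holiday. The next qualifying day is October 1, 2013.

October 1, 2013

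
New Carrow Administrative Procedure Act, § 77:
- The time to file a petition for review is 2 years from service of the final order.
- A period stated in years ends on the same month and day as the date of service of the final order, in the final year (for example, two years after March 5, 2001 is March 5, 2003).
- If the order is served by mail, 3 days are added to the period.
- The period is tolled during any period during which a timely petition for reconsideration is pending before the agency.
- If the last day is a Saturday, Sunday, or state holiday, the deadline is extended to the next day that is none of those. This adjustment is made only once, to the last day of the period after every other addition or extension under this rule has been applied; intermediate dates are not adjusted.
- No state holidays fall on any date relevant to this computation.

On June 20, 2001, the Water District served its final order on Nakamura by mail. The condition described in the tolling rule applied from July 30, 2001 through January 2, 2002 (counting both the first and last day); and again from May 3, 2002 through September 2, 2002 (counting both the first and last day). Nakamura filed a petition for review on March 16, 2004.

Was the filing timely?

2 years after June 20, 2001 is June 20, 2003.
Service was by mail, adding 3 days: June 20, 2003 + 3 days = June 23, 2003.
From July 30, 2001 through January 2, 2002 inclusive is 157 days; tolling adds 157 days: June 23, 2003 + 157 days = November 27, 2003.
From May 3, 2002 through September 2, 2002 inclusive is 123 days; tolling adds 123 days: November 27, 2003 + 123 days = March 29, 2004.
March 29, 2004 is a Monday and not a state holiday, so no extension applies.
The deadline is March 29, 2004; the filing on March 16, 2004 is on or before that date.

Yes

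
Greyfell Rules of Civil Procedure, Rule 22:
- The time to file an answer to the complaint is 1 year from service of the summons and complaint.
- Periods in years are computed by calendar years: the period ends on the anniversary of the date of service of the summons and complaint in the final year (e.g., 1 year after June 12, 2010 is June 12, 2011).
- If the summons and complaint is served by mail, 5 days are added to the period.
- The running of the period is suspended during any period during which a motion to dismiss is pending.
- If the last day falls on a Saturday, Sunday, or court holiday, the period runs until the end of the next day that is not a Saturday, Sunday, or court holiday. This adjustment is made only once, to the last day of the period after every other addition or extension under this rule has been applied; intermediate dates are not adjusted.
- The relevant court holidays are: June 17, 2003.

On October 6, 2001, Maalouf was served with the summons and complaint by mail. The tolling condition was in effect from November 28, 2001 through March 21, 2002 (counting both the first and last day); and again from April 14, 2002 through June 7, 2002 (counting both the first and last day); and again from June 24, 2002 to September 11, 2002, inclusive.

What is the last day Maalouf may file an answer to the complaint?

June 18, 2003

1 year after October 6, 2001 is October 6, 2002.
Service was by mail, adding 5 days: October 6, 2002 + 5 days = October 11, 2002.
From November 28, 2001 through March 21, 2002 inclusive is 114 days; tolling adds 114 days: October 11, 2002 + 114 days = February 2, 2003.
From April 14, 2002 through June 7, 2002 inclusive is 55 days; tolling adds 55 days: February 2, 2003 + 55 days = March 29, 2003.
From June 24, 2002 through September 11, 2002 inclusive is 80 days; tolling adds 80 days: March 29, 2003 + 80 days = June 17, 2003.
June 17, 2003 is a listed holiday. The next qualifying day is June 18, 2003.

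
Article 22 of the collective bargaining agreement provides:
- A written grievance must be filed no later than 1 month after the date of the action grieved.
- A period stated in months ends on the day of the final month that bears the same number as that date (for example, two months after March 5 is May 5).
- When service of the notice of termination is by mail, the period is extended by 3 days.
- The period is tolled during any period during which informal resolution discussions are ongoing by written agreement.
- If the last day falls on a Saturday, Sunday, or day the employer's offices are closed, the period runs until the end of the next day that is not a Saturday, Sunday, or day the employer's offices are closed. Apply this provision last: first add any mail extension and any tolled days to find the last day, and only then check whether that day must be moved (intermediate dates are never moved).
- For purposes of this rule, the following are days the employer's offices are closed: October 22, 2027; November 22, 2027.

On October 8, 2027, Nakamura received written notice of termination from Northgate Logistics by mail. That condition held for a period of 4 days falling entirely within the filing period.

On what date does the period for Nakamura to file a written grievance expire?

November 15, 2027

1 month after October 8, 2027 is November 8, 2027.
Service was by mail, adding 3 days: November 8, 2027 + 3 days = November 11, 2027.
Tolling adds 4 days: November 11, 2027 + 4 days = November 15, 2027.
November 15, 2027 is a Monday and not a day the employer's offices are closed, so no extension applies.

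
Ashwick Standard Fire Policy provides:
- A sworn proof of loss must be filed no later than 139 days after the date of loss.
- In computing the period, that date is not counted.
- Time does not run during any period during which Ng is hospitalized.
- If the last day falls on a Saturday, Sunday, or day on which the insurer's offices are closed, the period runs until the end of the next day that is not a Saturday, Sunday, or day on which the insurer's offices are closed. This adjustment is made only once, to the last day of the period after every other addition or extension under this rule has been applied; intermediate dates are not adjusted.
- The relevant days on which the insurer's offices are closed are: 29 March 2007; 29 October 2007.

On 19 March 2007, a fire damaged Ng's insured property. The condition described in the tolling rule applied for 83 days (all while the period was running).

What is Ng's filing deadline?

October 30, 2007

139 days after 19 March 2007 is August 5, 2007.
Tolling adds 83 days: August 5, 2007 + 83 days = October 27, 2007.
October 27, 2007 is Saturday; October 28, 2007 is Sunday; October 29, 2007 is a listed holiday. The next qualifying day is October 30, 2007.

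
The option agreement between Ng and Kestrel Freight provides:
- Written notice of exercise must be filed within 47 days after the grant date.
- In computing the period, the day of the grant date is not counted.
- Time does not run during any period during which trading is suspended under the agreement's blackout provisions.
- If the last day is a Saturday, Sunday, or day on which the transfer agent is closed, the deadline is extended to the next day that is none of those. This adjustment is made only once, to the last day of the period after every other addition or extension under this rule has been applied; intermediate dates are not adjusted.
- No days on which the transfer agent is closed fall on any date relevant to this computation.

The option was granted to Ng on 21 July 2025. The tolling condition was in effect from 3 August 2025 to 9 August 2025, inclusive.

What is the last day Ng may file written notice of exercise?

September 15, 2025

47 days after 21 July 2025 is September 6, 2025.
From August 3, 2025 through August 9, 2025 inclusive is 7 days; tolling adds 7 days: September 6, 2025 + 7 days = September 13, 2025.
September 13, 2025 is Saturday; September 14, 2025 is Sunday. The next qualifying day is September 15, 2025.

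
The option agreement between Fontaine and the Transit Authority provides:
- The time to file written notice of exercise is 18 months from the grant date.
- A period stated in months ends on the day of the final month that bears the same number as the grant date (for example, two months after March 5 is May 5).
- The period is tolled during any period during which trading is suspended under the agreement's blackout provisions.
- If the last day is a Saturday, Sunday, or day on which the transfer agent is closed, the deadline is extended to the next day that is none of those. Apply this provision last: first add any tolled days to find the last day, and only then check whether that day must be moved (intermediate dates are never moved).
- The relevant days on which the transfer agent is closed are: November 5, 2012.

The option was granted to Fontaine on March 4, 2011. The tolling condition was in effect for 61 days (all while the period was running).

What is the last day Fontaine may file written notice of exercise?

18 months after March 4, 2011 is September 4, 2012.
Tolling adds 61 days: September 4, 2012 + 61 days = November 4, 2012.
November 4, 2012 is Sunday; November 5, 2012 is a listed holiday. The next qualifying day is November 6, 2012.

November 6, 2012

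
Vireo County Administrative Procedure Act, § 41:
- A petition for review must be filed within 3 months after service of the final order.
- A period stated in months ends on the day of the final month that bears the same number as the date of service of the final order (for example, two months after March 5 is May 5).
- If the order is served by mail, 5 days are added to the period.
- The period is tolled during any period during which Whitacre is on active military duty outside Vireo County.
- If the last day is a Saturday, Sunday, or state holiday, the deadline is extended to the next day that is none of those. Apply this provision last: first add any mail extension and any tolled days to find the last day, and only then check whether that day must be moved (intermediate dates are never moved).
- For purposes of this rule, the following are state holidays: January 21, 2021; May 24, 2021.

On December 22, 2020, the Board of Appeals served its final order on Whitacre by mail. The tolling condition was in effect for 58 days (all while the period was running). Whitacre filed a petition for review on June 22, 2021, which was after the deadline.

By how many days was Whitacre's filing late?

28 days

3 months after December 22, 2020 is March 22, 2021.
Service was by mail, adding 5 days: March 22, 2021 + 5 days = March 27, 2021.
Tolling adds 58 days: March 27, 2021 + 58 days = May 24, 2021.
May 24, 2021 is a listed holiday. The next qualifying day is May 25, 2021.
The deadline is May 25, 2021; from May 25, 2021 to June 22, 2021 is 28 days.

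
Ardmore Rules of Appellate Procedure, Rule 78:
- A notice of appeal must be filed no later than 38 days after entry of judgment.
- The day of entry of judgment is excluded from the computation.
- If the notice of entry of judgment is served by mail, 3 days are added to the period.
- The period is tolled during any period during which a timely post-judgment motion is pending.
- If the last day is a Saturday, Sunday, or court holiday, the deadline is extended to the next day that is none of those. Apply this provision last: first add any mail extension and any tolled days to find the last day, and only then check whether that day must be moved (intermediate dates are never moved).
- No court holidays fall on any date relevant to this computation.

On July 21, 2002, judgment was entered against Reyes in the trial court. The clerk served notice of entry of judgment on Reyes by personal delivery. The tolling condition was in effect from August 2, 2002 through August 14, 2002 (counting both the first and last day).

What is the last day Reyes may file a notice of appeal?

September 10, 2002

38 days after July 21, 2002 is August 28, 2002.
Service was not by mail, so no mail extension applies.
From August 2, 2002 through August 14, 2002 inclusive is 13 days; tolling adds 13 days: August 28, 2002 + 13 days = September 10, 2002.
September 10, 2002 is a Tuesday and not a court holiday, so no extension applies.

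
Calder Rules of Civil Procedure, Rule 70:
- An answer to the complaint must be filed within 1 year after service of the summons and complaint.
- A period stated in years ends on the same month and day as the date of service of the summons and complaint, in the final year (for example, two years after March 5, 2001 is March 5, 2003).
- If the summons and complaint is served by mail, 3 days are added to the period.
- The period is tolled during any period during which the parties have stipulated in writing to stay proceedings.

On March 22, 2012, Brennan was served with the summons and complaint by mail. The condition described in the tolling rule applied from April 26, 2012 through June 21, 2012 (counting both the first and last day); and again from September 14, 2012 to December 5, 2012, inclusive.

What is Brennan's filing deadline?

1 year after March 22, 2012 is March 22, 2013.
Service was by mail, adding 3 days: March 22, 2013 + 3 days = March 25, 2013.
From April 26, 2012 through June 21, 2012 inclusive is 57 days; tolling adds 57 days: March 25, 2013 + 57 days = May 21, 2013.
From September 14, 2012 through December 5, 2012 inclusive is 83 days; tolling adds 83 days: May 21, 2013 + 83 days = August 12, 2013.

August 12, 2013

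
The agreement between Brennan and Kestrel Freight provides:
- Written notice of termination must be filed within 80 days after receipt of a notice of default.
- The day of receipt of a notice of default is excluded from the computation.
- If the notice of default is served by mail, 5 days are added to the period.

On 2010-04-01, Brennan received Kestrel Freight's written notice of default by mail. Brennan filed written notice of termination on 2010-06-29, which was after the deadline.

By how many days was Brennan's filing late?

4 days

80 days after 2010-04-01 is June 20, 2010.
Service was by mail, adding 5 days: June 20, 2010 + 5 days = June 25, 2010.
The deadline is June 25, 2010; from June 25, 2010 to June 29, 2010 is 4 days.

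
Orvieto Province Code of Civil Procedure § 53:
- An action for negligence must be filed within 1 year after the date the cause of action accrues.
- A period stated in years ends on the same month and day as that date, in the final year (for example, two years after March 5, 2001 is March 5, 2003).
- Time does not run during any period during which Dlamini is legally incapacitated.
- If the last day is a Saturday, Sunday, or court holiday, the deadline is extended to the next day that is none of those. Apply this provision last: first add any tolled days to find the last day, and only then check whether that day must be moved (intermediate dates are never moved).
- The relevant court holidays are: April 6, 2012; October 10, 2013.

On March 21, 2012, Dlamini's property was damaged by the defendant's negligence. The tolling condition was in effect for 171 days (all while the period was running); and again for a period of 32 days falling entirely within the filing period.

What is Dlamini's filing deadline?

1 year after March 21, 2012 is March 21, 2013.
Tolling adds 171 days: March 21, 2013 + 171 days = September 8, 2013.
Tolling adds 32 days: September 8, 2013 + 32 days = October 10, 2013.
October 10, 2013 is a listed holiday. The next qualifying day is October 11, 2013.

October 11, 2013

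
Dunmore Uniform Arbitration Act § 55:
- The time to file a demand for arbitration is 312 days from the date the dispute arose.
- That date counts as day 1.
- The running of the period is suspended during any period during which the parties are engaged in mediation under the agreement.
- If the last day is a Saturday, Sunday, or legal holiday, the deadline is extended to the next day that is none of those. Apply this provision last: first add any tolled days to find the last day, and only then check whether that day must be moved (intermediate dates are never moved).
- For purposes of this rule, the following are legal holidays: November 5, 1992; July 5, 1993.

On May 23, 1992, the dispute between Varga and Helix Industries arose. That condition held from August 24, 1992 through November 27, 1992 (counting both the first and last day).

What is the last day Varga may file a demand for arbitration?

Counting May 23, 1992 as day 1, day 312 is March 30, 1993.
From August 24, 1992 through November 27, 1992 inclusive is 96 days; tolling adds 96 days: March 30, 1993 + 96 days = July 4, 1993.
July 4, 1993 is Sunday; July 5, 1993 is a listed holiday. The next qualifying day is July 6, 1993.

July 6, 1993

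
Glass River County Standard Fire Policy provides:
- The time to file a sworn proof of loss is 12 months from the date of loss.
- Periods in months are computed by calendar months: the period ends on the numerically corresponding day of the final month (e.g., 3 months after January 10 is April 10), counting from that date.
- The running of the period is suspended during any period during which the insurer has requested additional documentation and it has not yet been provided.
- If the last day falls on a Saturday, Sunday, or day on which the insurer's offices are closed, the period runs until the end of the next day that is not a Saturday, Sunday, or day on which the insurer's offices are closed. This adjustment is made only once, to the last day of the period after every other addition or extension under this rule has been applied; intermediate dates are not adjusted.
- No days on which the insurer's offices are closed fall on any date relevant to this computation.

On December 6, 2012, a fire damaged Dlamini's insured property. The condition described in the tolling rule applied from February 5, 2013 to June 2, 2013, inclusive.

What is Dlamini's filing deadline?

12 months after December 6, 2012 is December 6, 2013.
From February 5, 2013 through June 2, 2013 inclusive is 118 days; tolling adds 118 days: December 6, 2013 + 118 days = April 3, 2014.
April 3, 2014 is a Thursday and not a day on which the insurer's offices are closed, so no extension applies.

April 3, 2014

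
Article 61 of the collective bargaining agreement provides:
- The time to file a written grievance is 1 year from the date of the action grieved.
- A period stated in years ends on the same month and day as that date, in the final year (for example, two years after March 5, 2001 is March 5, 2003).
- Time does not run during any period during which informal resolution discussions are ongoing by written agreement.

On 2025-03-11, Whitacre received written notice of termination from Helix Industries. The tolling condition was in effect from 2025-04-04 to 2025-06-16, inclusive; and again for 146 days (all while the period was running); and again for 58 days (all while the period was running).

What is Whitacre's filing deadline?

1 year after 2025-03-11 is March 11, 2026.
From April 4, 2025 through June 16, 2025 inclusive is 74 days; tolling adds 74 days: March 11, 2026 + 74 days = May 24, 2026.
Tolling adds 146 days: May 24, 2026 + 146 days = October 17, 2026.
Tolling adds 58 days: October 17, 2026 + 58 days = December 14, 2026.

December 14, 2026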